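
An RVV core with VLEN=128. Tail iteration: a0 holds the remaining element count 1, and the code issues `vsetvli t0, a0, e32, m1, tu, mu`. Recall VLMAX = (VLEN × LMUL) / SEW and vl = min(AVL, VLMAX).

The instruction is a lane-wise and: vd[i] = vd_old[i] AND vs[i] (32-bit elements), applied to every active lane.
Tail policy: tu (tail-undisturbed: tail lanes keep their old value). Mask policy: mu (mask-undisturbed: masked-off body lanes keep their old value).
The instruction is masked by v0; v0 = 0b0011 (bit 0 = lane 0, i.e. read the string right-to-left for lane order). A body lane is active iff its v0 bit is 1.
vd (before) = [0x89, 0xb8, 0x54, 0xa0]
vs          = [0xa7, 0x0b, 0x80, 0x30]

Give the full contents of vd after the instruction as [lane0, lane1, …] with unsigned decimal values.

VLMAX = (128 × 1) / 32 = 4 lanes
vl ← min(1, 4) = 1
vd[0] and(0x89,0xa7) -> 0x81
vd[1] tail/keep -> 0xb8
vd[2] tail/keep -> 0x54
vd[3] tail/keep -> 0xa0

vd = [129, 184, 84, 160]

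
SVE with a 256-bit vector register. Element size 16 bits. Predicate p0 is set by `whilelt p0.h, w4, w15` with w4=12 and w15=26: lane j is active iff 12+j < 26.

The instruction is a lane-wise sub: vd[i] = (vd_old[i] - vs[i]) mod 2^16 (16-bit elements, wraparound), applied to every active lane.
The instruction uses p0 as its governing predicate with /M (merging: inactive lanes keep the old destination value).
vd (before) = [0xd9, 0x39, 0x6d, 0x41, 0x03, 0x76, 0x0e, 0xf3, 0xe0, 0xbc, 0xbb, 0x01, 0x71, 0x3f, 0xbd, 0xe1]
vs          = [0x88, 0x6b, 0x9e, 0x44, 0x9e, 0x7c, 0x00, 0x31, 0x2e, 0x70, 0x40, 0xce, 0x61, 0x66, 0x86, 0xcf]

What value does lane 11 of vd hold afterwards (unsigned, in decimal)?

lane count: 256 div 16 = 16
p0[j] = (12+j < 26); true for j=0..13 → 14 lanes set
[0] sub(0xd9,0x88) = 0x51
[1] sub(0x39,0x6b) = 0xffce
[2] sub(0x6d,0x9e) = 0xffcf
[3] sub(0x41,0x44) = 0xfffd
[4] sub(0x03,0x9e) = 0xff65
[5] sub(0x76,0x7c) = 0xfffa
[6] sub(0x0e,0x00) = 0x0e
[7] sub(0xf3,0x31) = 0xc2
[8] sub(0xe0,0x2e) = 0xb2
[9] sub(0xbc,0x70) = 0x4c
[10] sub(0xbb,0x40) = 0x7b
[11] sub(0x01,0xce) = 0xff33
[12] sub(0x71,0x61) = 0x10
[13] sub(0x3f,0x66) = 0xffd9
[14] tail/keep = 0xbd
[15] tail/keep = 0xe1

vd[11] = 65331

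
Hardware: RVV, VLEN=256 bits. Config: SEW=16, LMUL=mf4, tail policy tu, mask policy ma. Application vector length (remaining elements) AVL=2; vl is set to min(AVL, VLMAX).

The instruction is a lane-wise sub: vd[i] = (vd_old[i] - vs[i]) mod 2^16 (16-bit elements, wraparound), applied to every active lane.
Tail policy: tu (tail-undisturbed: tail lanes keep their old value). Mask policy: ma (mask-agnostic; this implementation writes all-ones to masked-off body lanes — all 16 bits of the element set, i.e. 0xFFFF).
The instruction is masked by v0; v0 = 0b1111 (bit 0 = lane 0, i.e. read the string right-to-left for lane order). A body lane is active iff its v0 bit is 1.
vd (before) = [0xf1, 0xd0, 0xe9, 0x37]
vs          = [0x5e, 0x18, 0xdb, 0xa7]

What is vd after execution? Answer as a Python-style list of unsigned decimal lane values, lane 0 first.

vd = [147, 184, 233, 55]

VLMAX = (256 × 1/4) / 16 = 4 lanes
AVL=2 ≤ VLMAX=4, so vl = 2
  i=0: sub(0xf1,0x5e) → 147
  i=1: sub(0xd0,0x18) → 184
  i=2: tail/keep → 233
  i=3: tail/keep → 55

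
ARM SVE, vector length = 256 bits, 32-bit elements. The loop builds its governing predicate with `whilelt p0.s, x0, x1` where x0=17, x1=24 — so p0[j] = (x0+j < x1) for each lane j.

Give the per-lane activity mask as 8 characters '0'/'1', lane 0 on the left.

lane count: 256 div 32 = 8
p0[j] = (17+j < 24); true for j=0..6 → 7 lanes set
bits (lane 0 leftmost): 11111110

predicate = 11111110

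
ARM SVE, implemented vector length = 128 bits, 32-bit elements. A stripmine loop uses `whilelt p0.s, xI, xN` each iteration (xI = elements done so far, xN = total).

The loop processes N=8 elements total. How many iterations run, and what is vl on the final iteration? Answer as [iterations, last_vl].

register lanes = 128/32 = 4
iterations = ceil(8/4) = 2; final-pass vl = 4

[iterations, last_vl] = [2, 4]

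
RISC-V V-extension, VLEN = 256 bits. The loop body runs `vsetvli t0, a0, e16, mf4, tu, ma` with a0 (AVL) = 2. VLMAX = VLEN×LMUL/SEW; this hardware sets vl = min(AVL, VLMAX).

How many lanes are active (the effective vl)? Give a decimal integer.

vl = 2

VLMAX = (256 × 1/4) / 16 = 4 lanes
vl ← min(2, 4) = 2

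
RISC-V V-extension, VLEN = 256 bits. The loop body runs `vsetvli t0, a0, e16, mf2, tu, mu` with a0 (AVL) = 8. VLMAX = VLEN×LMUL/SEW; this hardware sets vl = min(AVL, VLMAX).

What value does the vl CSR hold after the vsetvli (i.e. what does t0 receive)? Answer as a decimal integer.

lanes per group: 256·1/2/16 = 8
AVL=8 ≤ VLMAX=8, so vl = 8

vl = 8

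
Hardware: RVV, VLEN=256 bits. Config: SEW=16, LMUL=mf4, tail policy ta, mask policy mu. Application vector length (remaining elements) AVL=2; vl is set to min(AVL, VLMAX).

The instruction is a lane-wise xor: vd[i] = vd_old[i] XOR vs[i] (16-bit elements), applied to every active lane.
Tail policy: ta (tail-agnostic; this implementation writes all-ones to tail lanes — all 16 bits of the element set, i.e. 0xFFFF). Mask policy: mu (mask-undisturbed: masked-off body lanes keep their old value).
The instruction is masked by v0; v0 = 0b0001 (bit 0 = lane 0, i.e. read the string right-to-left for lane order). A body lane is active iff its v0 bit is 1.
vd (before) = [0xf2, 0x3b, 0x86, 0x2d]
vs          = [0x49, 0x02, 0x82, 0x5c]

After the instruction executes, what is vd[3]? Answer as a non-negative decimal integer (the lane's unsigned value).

vd[3] = 65535

VLMAX = (256 × 1/4) / 16 = 4 lanes
vl = min(AVL, VLMAX) = min(2, 4) = 2
vd[0] xor(0xf2,0x49) -> 0xbb
vd[1] mask-off/keep -> 0x3b
vd[2] tail/ones -> 0xffff
vd[3] tail/ones -> 0xffff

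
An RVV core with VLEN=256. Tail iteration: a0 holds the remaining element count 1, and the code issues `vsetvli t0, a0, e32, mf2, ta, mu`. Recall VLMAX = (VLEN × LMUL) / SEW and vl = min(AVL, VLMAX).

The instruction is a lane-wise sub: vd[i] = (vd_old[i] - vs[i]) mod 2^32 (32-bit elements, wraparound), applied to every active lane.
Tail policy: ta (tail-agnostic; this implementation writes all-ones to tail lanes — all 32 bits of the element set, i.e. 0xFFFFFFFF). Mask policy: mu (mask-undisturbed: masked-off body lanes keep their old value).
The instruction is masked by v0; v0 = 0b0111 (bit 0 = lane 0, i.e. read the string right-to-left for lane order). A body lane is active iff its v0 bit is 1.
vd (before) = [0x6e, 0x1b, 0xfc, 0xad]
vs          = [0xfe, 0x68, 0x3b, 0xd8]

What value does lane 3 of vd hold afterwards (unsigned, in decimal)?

vd[3] = 4294967295

VLMAX = VLEN×LMUL/SEW = 256×1/2/32 = 4
vl = min(AVL, VLMAX) = min(1, 4) = 1
  i=0: sub(0x6e,0xfe) → 4294967152
  i=1: tail/ones → 4294967295
  i=2: tail/ones → 4294967295
  i=3: tail/ones → 4294967295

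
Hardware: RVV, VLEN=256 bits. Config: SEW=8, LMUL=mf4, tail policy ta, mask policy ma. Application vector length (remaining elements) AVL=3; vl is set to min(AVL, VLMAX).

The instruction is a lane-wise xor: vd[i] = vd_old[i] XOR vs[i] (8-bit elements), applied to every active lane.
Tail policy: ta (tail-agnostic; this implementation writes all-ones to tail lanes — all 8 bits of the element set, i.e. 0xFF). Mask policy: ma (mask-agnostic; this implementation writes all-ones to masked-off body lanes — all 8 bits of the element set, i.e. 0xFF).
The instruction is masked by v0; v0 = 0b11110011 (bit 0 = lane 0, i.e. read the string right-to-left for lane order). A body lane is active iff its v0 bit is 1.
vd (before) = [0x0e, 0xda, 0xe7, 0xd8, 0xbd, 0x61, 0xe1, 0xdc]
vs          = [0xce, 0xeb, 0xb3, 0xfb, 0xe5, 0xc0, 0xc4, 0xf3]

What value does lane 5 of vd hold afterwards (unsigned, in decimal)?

vd[5] = 255

VLMAX = VLEN×LMUL/SEW = 256×1/4/8 = 8
vl = min(AVL, VLMAX) = min(3, 8) = 3
  i=0: xor(0x0e,0xce) → 192
  i=1: xor(0xda,0xeb) → 49
  i=2: mask-off/ones → 255
  i=3: tail/ones → 255
  i=4: tail/ones → 255
  i=5: tail/ones → 255
  i=6: tail/ones → 255
  i=7: tail/ones → 255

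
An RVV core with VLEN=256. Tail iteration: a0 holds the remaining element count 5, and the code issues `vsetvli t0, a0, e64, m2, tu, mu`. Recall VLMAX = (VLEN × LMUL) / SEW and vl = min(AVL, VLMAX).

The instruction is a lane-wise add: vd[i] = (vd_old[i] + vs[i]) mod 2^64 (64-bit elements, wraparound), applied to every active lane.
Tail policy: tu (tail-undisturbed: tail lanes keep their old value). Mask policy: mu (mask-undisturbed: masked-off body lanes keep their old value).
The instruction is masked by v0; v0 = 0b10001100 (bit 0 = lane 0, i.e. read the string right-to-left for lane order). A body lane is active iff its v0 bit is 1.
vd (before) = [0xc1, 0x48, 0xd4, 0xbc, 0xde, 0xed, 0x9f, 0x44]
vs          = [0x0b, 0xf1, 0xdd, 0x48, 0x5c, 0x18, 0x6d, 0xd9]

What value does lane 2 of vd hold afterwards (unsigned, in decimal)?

vd[2] = 433

VLMAX = VLEN×LMUL/SEW = 256×2/64 = 8
vl = min(AVL, VLMAX) = min(5, 8) = 5
[0] mask-off/keep = 0xc1
[1] mask-off/keep = 0x48
[2] add(0xd4,0xdd) = 0x1b1
[3] add(0xbc,0x48) = 0x104
[4] mask-off/keep = 0xde
[5] tail/keep = 0xed
[6] tail/keep = 0x9f
[7] tail/keep = 0x44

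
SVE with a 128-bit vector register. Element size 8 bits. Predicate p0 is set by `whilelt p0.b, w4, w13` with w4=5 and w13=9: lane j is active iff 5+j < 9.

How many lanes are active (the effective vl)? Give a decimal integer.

vl = 4

128-bit reg / 8-bit elem → 16 lanes
active while 5+j < 9, i.e. j ∈ [0,4) capped at 16 ⇒ 4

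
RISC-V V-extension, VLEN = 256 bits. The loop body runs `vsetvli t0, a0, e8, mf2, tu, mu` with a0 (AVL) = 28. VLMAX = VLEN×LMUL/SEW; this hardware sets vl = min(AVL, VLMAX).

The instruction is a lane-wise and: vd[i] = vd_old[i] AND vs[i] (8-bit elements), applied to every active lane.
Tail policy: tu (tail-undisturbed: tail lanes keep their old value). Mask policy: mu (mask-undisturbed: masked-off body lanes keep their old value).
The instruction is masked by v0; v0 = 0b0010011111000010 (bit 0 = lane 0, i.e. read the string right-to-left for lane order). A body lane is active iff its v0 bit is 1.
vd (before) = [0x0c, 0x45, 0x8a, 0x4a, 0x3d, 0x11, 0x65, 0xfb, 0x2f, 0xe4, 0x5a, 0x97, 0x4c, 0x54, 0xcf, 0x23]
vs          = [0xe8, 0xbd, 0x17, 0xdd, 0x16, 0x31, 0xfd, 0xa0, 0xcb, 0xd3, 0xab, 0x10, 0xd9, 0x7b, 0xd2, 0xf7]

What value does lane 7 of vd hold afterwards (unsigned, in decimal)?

vd[7] = 160

VLMAX = (256 × 1/2) / 8 = 16 lanes
vl = min(AVL, VLMAX) = min(28, 16) = 16
  i=0: mask-off/keep → 12
  i=1: and(0x45,0xbd) → 5
  i=2: mask-off/keep → 138
  i=3: mask-off/keep → 74
  i=4: mask-off/keep → 61
  i=5: mask-off/keep → 17
  i=6: and(0x65,0xfd) → 101
  i=7: and(0xfb,0xa0) → 160
  i=8: and(0x2f,0xcb) → 11
  i=9: and(0xe4,0xd3) → 192
  i=10: and(0x5a,0xab) → 10
  i=11: mask-off/keep → 151
  i=12: mask-off/keep → 76
  i=13: and(0x54,0x7b) → 80
  i=14: mask-off/keep → 207
  i=15: mask-off/keep → 35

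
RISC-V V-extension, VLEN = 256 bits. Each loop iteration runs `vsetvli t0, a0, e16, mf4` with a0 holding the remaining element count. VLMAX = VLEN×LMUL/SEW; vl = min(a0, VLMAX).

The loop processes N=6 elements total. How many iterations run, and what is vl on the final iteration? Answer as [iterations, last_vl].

[iterations, last_vl] = [2, 2]

lanes per group: 256·1/4/16 = 4
N=6: ⌈6/4⌉ = 2 iters; last vl = 6 − 1×4 = 2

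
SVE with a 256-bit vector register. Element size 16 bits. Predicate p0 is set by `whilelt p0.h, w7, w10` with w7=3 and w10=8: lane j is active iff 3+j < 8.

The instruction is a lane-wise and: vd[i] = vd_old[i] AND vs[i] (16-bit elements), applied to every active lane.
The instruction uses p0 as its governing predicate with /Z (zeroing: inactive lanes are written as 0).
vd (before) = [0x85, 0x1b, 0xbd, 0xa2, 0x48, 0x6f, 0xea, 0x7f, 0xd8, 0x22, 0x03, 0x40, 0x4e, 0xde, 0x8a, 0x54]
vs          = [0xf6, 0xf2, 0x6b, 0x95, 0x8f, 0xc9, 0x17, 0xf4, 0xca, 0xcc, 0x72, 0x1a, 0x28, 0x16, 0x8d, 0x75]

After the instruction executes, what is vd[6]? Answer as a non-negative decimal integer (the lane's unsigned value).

lane count: 256 div 16 = 16
active while 3+j < 8, i.e. j ∈ [0,5) capped at 16 ⇒ 5
[0] and(0x85,0xf6) = 0x84
[1] and(0x1b,0xf2) = 0x12
[2] and(0xbd,0x6b) = 0x29
[3] and(0xa2,0x95) = 0x80
[4] and(0x48,0x8f) = 0x08
[5] tail/zero = 0x00
[6] tail/zero = 0x00
[7] tail/zero = 0x00
[8] tail/zero = 0x00
[9] tail/zero = 0x00
[10] tail/zero = 0x00
[11] tail/zero = 0x00
[12] tail/zero = 0x00
[13] tail/zero = 0x00
[14] tail/zero = 0x00
[15] tail/zero = 0x00

vd[6] = 0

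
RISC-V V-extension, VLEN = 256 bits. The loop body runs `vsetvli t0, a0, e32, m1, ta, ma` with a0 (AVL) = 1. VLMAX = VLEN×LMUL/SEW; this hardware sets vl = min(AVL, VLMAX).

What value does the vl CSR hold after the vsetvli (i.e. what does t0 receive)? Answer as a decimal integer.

VLMAX = VLEN×LMUL/SEW = 256×1/32 = 8
vl ← min(1, 8) = 1

vl = 1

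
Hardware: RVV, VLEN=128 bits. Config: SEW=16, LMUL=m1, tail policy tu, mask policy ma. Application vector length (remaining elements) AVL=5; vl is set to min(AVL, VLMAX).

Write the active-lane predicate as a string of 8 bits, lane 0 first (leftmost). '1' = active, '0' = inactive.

lanes per group: 128·1/16 = 8
AVL=5 ≤ VLMAX=8, so vl = 5
bits (lane 0 leftmost): 11111000

predicate = 11111000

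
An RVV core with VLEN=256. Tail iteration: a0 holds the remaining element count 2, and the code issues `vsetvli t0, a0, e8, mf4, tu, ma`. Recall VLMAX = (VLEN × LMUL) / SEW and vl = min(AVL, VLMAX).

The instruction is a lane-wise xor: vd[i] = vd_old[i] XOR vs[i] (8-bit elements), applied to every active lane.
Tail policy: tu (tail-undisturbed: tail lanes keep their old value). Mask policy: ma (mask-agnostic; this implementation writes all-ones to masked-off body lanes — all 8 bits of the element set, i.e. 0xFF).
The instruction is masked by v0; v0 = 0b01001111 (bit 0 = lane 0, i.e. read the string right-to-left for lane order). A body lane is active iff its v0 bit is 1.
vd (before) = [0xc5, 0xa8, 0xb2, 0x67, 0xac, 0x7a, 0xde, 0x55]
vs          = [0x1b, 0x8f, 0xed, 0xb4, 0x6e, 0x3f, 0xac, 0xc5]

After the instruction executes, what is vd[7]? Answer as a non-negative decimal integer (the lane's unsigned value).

lanes per group: 256·1/4/8 = 8
vl ← min(2, 8) = 2
[0] xor(0xc5,0x1b) = 0xde
[1] xor(0xa8,0x8f) = 0x27
[2] tail/keep = 0xb2
[3] tail/keep = 0x67
[4] tail/keep = 0xac
[5] tail/keep = 0x7a
[6] tail/keep = 0xde
[7] tail/keep = 0x55

vd[7] = 85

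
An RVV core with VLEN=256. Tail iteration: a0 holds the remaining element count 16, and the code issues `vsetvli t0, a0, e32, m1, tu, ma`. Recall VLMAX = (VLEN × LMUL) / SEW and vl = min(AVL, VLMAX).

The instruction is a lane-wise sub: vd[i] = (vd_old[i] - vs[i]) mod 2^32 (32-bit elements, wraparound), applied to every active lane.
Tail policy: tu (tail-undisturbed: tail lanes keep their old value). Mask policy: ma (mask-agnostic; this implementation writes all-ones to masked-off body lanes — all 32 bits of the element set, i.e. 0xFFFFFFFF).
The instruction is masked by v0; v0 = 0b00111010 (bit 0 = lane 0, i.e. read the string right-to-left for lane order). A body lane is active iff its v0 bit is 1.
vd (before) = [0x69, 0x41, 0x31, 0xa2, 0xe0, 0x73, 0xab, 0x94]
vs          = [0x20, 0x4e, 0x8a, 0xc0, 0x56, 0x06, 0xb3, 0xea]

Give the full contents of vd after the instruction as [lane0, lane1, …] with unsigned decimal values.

VLMAX = VLEN×LMUL/SEW = 256×1/32 = 8
vl = min(AVL, VLMAX) = min(16, 8) = 8
[0] mask-off/ones = 0xffffffff
[1] sub(0x41,0x4e) = 0xfffffff3
[2] mask-off/ones = 0xffffffff
[3] sub(0xa2,0xc0) = 0xffffffe2
[4] sub(0xe0,0x56) = 0x8a
[5] sub(0x73,0x06) = 0x6d
[6] mask-off/ones = 0xffffffff
[7] mask-off/ones = 0xffffffff

vd = [4294967295, 4294967283, 4294967295, 4294967266, 138, 109, 4294967295, 4294967295]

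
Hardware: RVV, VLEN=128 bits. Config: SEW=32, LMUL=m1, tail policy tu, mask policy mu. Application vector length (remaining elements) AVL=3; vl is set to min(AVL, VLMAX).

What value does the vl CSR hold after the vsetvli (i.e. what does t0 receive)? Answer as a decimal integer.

vl = 3

VLMAX = VLEN×LMUL/SEW = 128×1/32 = 4
AVL=3 ≤ VLMAX=4, so vl = 3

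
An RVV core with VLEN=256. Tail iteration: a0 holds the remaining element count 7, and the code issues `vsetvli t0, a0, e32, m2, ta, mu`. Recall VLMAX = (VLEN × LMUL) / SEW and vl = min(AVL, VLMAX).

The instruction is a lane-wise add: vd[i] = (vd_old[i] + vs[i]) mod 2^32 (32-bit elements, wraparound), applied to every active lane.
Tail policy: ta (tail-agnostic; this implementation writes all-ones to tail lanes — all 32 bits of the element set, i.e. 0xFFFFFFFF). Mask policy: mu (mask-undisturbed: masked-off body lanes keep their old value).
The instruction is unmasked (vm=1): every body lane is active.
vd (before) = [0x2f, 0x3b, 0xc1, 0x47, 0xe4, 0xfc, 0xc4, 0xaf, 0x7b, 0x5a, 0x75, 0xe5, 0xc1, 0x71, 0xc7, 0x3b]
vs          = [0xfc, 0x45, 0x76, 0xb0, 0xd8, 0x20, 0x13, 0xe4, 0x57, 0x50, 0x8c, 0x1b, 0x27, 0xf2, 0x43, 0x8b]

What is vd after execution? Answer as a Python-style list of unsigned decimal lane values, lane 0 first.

VLMAX = (256 × 2) / 32 = 16 lanes
AVL=7 ≤ VLMAX=16, so vl = 7
vd[0] add(0x2f,0xfc) -> 0x12b
vd[1] add(0x3b,0x45) -> 0x80
vd[2] add(0xc1,0x76) -> 0x137
vd[3] add(0x47,0xb0) -> 0xf7
vd[4] add(0xe4,0xd8) -> 0x1bc
vd[5] add(0xfc,0x20) -> 0x11c
vd[6] add(0xc4,0x13) -> 0xd7
vd[7] tail/ones -> 0xffffffff
vd[8] tail/ones -> 0xffffffff
vd[9] tail/ones -> 0xffffffff
vd[10] tail/ones -> 0xffffffff
vd[11] tail/ones -> 0xffffffff
vd[12] tail/ones -> 0xffffffff
vd[13] tail/ones -> 0xffffffff
vd[14] tail/ones -> 0xffffffff
vd[15] tail/ones -> 0xffffffff

vd = [299, 128, 311, 247, 444, 284, 215, 4294967295, 4294967295, 4294967295, 4294967295, 4294967295, 4294967295, 4294967295, 4294967295, 4294967295]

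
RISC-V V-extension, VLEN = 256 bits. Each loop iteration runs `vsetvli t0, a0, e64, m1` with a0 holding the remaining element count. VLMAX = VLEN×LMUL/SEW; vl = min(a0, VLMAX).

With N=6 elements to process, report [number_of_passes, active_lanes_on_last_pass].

[iterations, last_vl] = [2, 2]

VLMAX = VLEN×LMUL/SEW = 256×1/64 = 4
6 elements at 4/iter → 2 passes, remainder 2 on the last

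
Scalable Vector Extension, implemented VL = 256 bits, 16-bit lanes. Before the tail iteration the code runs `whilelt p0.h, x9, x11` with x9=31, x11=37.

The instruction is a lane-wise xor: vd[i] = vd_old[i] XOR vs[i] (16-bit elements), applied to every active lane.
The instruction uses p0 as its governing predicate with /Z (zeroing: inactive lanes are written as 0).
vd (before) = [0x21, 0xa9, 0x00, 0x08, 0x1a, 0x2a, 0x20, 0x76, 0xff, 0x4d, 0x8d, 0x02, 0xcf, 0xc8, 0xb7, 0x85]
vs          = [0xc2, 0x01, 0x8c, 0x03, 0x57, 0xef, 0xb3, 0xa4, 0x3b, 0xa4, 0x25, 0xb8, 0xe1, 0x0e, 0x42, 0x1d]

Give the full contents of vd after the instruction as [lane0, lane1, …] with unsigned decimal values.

vd = [227, 168, 140, 11, 77, 197, 0, 0, 0, 0, 0, 0, 0, 0, 0, 0]

register lanes = 256/16 = 16
whilelt: lane j active iff 31+j < 37 → j < 6 → 6 active
lane  0: xor(0x21,0xc2) ⇒ 0xe3
lane  1: xor(0xa9,0x01) ⇒ 0xa8
lane  2: xor(0x00,0x8c) ⇒ 0x8c
lane  3: xor(0x08,0x03) ⇒ 0x0b
lane  4: xor(0x1a,0x57) ⇒ 0x4d
lane  5: xor(0x2a,0xef) ⇒ 0xc5
lane  6: tail/zero ⇒ 0x00
lane  7: tail/zero ⇒ 0x00
lane  8: tail/zero ⇒ 0x00
lane  9: tail/zero ⇒ 0x00
lane 10: tail/zero ⇒ 0x00
lane 11: tail/zero ⇒ 0x00
lane 12: tail/zero ⇒ 0x00
lane 13: tail/zero ⇒ 0x00
lane 14: tail/zero ⇒ 0x00
lane 15: tail/zero ⇒ 0x00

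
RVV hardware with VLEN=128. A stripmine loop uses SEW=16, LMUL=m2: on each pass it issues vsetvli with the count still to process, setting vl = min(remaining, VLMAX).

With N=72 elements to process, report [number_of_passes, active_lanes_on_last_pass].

[iterations, last_vl] = [5, 8]

lanes per group: 128·2/16 = 16
72 elements at 16/iter → 5 passes, remainder 8 on the last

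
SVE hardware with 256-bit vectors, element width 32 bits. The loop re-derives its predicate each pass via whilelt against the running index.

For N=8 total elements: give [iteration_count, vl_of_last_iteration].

lane count: 256 div 32 = 8
iterations = ceil(8/8) = 1; final-pass vl = 8

[iterations, last_vl] = [1, 8]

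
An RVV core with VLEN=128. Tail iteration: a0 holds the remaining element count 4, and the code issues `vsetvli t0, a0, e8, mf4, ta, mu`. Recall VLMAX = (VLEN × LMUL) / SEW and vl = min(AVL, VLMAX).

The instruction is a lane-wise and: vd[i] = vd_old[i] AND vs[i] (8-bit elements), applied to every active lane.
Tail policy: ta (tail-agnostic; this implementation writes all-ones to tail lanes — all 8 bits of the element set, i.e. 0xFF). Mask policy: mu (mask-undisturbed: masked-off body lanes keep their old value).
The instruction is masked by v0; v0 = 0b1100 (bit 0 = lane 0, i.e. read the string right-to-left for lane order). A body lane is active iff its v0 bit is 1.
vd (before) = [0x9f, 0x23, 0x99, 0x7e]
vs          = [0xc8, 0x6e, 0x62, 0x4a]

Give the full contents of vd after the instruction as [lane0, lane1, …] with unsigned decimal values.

lanes per group: 128·1/4/8 = 4
AVL=4 ≤ VLMAX=4, so vl = 4
[0] mask-off/keep = 0x9f
[1] mask-off/keep = 0x23
[2] and(0x99,0x62) = 0x00
[3] and(0x7e,0x4a) = 0x4a

vd = [159, 35, 0, 74]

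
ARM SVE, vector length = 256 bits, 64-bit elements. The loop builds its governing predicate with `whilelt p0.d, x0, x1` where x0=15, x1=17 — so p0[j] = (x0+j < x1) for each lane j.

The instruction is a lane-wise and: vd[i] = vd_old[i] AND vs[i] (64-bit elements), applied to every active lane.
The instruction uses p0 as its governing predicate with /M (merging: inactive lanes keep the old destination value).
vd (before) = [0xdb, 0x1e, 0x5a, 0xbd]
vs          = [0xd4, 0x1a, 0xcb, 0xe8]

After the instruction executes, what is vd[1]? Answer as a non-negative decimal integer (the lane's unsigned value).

256-bit reg / 64-bit elem → 4 lanes
whilelt: lane j active iff 15+j < 17 → j < 2 → 2 active
vd[0] and(0xdb,0xd4) -> 0xd0
vd[1] and(0x1e,0x1a) -> 0x1a
vd[2] tail/keep -> 0x5a
vd[3] tail/keep -> 0xbd

vd[1] = 26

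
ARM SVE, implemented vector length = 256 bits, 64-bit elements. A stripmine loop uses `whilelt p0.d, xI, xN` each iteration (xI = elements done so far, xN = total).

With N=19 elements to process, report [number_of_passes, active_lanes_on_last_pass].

[iterations, last_vl] = [5, 3]

lane count: 256 div 64 = 4
N=19: ⌈19/4⌉ = 5 iters; last vl = 19 − 4×4 = 3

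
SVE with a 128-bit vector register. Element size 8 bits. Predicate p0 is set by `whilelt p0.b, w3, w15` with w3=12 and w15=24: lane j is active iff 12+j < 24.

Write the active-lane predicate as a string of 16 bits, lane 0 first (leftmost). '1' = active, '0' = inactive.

predicate = 1111111111110000

register lanes = 128/8 = 16
p0[j] = (12+j < 24); true for j=0..11 → 12 lanes set
bits (lane 0 leftmost): 1111111111110000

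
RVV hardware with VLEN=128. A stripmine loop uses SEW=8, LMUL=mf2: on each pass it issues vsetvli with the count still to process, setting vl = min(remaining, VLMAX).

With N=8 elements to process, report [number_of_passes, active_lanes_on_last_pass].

lanes per group: 128·1/2/8 = 8
8 elements at 8/iter → 1 passes, remainder 8 on the last

[iterations, last_vl] = [1, 8]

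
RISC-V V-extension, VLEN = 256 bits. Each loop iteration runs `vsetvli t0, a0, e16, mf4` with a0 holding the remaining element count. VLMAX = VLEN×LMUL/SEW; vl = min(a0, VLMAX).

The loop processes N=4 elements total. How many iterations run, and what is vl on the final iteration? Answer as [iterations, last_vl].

VLMAX = VLEN×LMUL/SEW = 256×1/4/16 = 4
N=4: ⌈4/4⌉ = 1 iters; last vl = 4 − 0×4 = 4

[iterations, last_vl] = [1, 4]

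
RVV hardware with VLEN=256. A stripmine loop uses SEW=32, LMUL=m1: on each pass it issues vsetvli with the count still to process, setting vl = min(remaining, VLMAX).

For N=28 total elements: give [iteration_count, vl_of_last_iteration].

lanes per group: 256·1/32 = 8
N=28: ⌈28/8⌉ = 4 iters; last vl = 28 − 3×8 = 4

[iterations, last_vl] = [4, 4]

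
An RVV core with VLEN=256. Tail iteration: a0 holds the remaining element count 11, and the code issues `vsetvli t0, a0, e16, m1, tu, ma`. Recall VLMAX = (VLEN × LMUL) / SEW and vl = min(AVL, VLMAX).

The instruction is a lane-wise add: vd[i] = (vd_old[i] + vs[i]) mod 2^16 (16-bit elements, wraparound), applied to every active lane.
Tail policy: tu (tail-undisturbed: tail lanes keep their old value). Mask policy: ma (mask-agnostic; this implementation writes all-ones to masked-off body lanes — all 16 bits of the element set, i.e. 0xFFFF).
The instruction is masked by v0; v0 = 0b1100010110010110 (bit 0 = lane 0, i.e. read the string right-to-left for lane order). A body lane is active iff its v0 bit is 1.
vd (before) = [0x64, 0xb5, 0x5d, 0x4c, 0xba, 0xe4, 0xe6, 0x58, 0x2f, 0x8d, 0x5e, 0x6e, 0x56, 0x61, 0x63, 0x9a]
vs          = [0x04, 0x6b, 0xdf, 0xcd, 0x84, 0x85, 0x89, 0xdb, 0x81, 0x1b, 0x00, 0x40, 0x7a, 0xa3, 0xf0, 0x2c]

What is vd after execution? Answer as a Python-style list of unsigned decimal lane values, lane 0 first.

VLMAX = (256 × 1) / 16 = 16 lanes
vl ← min(11, 16) = 11
lane  0: mask-off/ones ⇒ 0xffff
lane  1: add(0xb5,0x6b) ⇒ 0x120
lane  2: add(0x5d,0xdf) ⇒ 0x13c
lane  3: mask-off/ones ⇒ 0xffff
lane  4: add(0xba,0x84) ⇒ 0x13e
lane  5: mask-off/ones ⇒ 0xffff
lane  6: mask-off/ones ⇒ 0xffff
lane  7: add(0x58,0xdb) ⇒ 0x133
lane  8: add(0x2f,0x81) ⇒ 0xb0
lane  9: mask-off/ones ⇒ 0xffff
lane 10: add(0x5e,0x00) ⇒ 0x5e
lane 11: tail/keep ⇒ 0x6e
lane 12: tail/keep ⇒ 0x56
lane 13: tail/keep ⇒ 0x61
lane 14: tail/keep ⇒ 0x63
lane 15: tail/keep ⇒ 0x9a

vd = [65535, 288, 316, 65535, 318, 65535, 65535, 307, 176, 65535, 94, 110, 86, 97, 99, 154]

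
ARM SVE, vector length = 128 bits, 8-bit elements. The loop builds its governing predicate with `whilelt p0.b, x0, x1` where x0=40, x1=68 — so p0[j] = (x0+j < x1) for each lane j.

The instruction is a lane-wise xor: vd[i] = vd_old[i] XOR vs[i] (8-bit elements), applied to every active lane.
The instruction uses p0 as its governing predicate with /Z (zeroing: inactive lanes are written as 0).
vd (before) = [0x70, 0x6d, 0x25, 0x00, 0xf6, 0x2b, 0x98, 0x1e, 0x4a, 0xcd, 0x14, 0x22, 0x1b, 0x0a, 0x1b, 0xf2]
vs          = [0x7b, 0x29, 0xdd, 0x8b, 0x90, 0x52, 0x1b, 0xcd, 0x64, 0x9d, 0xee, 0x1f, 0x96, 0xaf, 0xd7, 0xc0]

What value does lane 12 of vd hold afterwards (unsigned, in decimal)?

register lanes = 128/8 = 16
p0[j] = (40+j < 68); true for j=0..15 → 16 lanes set
vd[0] xor(0x70,0x7b) -> 0x0b
vd[1] xor(0x6d,0x29) -> 0x44
vd[2] xor(0x25,0xdd) -> 0xf8
vd[3] xor(0x00,0x8b) -> 0x8b
vd[4] xor(0xf6,0x90) -> 0x66
vd[5] xor(0x2b,0x52) -> 0x79
vd[6] xor(0x98,0x1b) -> 0x83
vd[7] xor(0x1e,0xcd) -> 0xd3
vd[8] xor(0x4a,0x64) -> 0x2e
vd[9] xor(0xcd,0x9d) -> 0x50
vd[10] xor(0x14,0xee) -> 0xfa
vd[11] xor(0x22,0x1f) -> 0x3d
vd[12] xor(0x1b,0x96) -> 0x8d
vd[13] xor(0x0a,0xaf) -> 0xa5
vd[14] xor(0x1b,0xd7) -> 0xcc
vd[15] xor(0xf2,0xc0) -> 0x32

vd[12] = 141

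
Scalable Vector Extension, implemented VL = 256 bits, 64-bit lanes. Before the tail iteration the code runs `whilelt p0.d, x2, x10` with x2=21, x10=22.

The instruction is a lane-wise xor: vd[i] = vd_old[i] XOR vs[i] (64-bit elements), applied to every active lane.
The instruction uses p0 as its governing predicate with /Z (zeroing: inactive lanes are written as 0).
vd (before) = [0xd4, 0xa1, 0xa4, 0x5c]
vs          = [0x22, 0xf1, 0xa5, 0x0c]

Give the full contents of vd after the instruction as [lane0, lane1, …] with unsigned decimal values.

256-bit reg / 64-bit elem → 4 lanes
p0[j] = (21+j < 22); true for j=0..0 → 1 lanes set
[0] xor(0xd4,0x22) = 0xf6
[1] tail/zero = 0x00
[2] tail/zero = 0x00
[3] tail/zero = 0x00

vd = [246, 0, 0, 0]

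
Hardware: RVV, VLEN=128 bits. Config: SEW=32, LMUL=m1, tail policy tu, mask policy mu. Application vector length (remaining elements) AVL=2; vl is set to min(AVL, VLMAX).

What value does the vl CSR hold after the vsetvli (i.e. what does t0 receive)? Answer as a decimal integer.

vl = 2

VLMAX = (128 × 1) / 32 = 4 lanes
vl = min(AVL, VLMAX) = min(2, 4) = 2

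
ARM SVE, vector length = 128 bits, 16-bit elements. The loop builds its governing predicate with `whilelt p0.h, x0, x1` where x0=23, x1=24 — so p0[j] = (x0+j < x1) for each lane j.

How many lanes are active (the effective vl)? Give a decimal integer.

vl = 1

lane count: 128 div 16 = 8
active while 23+j < 24, i.e. j ∈ [0,1) capped at 8 ⇒ 1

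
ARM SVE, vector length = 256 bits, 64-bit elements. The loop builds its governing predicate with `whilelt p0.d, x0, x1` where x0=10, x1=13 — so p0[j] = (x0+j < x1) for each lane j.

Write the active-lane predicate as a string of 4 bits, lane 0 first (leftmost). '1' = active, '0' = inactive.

256-bit reg / 64-bit elem → 4 lanes
p0[j] = (10+j < 13); true for j=0..2 → 3 lanes set
bits (lane 0 leftmost): 1110

predicate = 1110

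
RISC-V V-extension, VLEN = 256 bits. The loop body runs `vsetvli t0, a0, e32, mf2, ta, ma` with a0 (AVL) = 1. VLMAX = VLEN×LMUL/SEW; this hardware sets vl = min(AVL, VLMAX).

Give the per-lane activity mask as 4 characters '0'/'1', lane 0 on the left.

VLMAX = VLEN×LMUL/SEW = 256×1/2/32 = 4
vl ← min(1, 4) = 1
bits (lane 0 leftmost): 1000

predicate = 1000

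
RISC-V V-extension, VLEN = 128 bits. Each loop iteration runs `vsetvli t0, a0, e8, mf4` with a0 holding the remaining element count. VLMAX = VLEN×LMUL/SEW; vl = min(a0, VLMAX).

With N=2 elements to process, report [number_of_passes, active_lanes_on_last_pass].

lanes per group: 128·1/4/8 = 4
2 elements at 4/iter → 1 passes, remainder 2 on the last

[iterations, last_vl] = [1, 2]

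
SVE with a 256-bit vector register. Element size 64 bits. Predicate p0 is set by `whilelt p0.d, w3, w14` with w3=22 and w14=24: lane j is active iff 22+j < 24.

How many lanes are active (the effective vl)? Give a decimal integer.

256-bit reg / 64-bit elem → 4 lanes
whilelt: lane j active iff 22+j < 24 → j < 2 → 2 active

vl = 2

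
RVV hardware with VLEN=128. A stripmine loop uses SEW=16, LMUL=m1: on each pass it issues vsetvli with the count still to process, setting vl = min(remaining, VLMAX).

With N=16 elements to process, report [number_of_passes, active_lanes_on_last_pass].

[iterations, last_vl] = [2, 8]

VLMAX = VLEN×LMUL/SEW = 128×1/16 = 8
iterations = ceil(16/8) = 2; final-pass vl = 8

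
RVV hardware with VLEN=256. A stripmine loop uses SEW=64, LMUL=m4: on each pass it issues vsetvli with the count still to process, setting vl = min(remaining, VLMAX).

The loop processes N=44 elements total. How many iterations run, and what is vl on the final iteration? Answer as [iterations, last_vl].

lanes per group: 256·4/64 = 16
44 elements at 16/iter → 3 passes, remainder 12 on the last

[iterations, last_vl] = [3, 12]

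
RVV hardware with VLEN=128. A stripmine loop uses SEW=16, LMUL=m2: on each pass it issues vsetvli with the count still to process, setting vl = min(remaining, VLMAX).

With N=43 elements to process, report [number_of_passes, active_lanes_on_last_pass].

VLMAX = VLEN×LMUL/SEW = 128×2/16 = 16
43 elements at 16/iter → 3 passes, remainder 11 on the last

[iterations, last_vl] = [3, 11]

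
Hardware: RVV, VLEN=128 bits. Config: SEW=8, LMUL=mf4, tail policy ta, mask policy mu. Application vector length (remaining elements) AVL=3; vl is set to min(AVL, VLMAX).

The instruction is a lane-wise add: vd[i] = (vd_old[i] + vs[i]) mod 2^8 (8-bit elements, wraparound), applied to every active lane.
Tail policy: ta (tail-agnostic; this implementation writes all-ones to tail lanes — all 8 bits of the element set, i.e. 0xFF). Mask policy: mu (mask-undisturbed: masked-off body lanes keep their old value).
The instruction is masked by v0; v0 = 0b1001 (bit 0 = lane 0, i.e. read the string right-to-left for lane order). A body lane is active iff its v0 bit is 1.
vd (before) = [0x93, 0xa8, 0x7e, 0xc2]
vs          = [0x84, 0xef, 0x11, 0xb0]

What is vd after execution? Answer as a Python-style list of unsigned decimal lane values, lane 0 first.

vd = [23, 168, 126, 255]

VLMAX = (128 × 1/4) / 8 = 4 lanes
AVL=3 ≤ VLMAX=4, so vl = 3
[0] add(0x93,0x84) = 0x17
[1] mask-off/keep = 0xa8
[2] mask-off/keep = 0x7e
[3] tail/ones = 0xff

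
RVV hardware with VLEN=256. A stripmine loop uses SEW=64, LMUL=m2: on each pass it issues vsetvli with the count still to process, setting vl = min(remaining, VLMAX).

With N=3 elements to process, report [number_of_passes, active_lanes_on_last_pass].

lanes per group: 256·2/64 = 8
N=3: ⌈3/8⌉ = 1 iters; last vl = 3 − 0×8 = 3

[iterations, last_vl] = [1, 3]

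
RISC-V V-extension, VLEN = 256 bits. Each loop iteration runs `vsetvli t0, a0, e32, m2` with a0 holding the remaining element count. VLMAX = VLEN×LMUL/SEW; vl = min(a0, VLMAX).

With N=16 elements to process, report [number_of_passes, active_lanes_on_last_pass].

lanes per group: 256·2/32 = 16
N=16: ⌈16/16⌉ = 1 iters; last vl = 16 − 0×16 = 16

[iterations, last_vl] = [1, 16]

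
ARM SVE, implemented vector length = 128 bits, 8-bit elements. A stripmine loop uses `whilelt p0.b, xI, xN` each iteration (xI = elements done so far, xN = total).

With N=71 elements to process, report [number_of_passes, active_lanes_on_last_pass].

[iterations, last_vl] = [5, 7]

128-bit reg / 8-bit elem → 16 lanes
71 elements at 16/iter → 5 passes, remainder 7 on the last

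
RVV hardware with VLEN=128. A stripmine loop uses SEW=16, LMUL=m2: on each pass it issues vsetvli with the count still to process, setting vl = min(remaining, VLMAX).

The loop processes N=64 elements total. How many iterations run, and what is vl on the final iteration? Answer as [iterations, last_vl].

[iterations, last_vl] = [4, 16]

VLMAX = (128 × 2) / 16 = 16 lanes
N=64: ⌈64/16⌉ = 4 iters; last vl = 64 − 3×16 = 16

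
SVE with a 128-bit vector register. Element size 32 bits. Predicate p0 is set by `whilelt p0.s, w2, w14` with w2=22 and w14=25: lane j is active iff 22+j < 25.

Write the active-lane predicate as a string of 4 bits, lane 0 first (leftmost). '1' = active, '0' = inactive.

predicate = 1110

lane count: 128 div 32 = 4
whilelt: lane j active iff 22+j < 25 → j < 3 → 3 active
bits (lane 0 leftmost): 1110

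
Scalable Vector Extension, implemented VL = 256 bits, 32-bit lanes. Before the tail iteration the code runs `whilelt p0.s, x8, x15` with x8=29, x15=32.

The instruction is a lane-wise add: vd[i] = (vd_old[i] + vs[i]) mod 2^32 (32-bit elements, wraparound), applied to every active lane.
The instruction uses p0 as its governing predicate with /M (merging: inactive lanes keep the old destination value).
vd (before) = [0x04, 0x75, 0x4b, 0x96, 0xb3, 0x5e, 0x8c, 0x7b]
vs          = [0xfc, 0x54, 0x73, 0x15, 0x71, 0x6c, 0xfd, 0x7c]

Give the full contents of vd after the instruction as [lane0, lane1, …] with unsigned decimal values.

lane count: 256 div 32 = 8
active while 29+j < 32, i.e. j ∈ [0,3) capped at 8 ⇒ 3
vd[0] add(0x04,0xfc) -> 0x100
vd[1] add(0x75,0x54) -> 0xc9
vd[2] add(0x4b,0x73) -> 0xbe
vd[3] tail/keep -> 0x96
vd[4] tail/keep -> 0xb3
vd[5] tail/keep -> 0x5e
vd[6] tail/keep -> 0x8c
vd[7] tail/keep -> 0x7b

vd = [256, 201, 190, 150, 179, 94, 140, 123]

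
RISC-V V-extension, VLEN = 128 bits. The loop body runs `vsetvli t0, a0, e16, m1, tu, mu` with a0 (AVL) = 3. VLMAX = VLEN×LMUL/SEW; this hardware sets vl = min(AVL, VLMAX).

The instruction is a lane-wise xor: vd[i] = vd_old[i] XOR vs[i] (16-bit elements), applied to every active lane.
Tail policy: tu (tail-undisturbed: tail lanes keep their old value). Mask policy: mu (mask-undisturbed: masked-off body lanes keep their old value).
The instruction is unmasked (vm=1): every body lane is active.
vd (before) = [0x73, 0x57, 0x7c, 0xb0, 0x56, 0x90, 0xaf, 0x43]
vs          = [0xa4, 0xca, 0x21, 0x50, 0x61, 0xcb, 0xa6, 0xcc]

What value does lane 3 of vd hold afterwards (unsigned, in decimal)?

vd[3] = 176

lanes per group: 128·1/16 = 8
vl ← min(3, 8) = 3
lane  0: xor(0x73,0xa4) ⇒ 0xd7
lane  1: xor(0x57,0xca) ⇒ 0x9d
lane  2: xor(0x7c,0x21) ⇒ 0x5d
lane  3: tail/keep ⇒ 0xb0
lane  4: tail/keep ⇒ 0x56
lane  5: tail/keep ⇒ 0x90
lane  6: tail/keep ⇒ 0xaf
lane  7: tail/keep ⇒ 0x43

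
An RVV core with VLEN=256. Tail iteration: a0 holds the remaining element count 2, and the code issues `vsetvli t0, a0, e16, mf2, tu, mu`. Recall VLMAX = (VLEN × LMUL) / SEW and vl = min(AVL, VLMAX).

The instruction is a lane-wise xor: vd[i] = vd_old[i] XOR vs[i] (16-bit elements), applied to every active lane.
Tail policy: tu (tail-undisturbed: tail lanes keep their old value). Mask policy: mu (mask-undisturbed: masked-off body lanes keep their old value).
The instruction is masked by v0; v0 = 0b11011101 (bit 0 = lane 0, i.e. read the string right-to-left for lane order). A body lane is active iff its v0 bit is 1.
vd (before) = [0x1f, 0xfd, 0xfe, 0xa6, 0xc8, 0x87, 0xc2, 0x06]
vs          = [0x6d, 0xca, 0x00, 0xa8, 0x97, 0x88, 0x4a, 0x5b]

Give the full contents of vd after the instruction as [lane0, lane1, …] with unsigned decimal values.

vd = [114, 253, 254, 166, 200, 135, 194, 6]

lanes per group: 256·1/2/16 = 8
vl ← min(2, 8) = 2
lane  0: xor(0x1f,0x6d) ⇒ 0x72
lane  1: mask-off/keep ⇒ 0xfd
lane  2: tail/keep ⇒ 0xfe
lane  3: tail/keep ⇒ 0xa6
lane  4: tail/keep ⇒ 0xc8
lane  5: tail/keep ⇒ 0x87
lane  6: tail/keep ⇒ 0xc2
lane  7: tail/keep ⇒ 0x06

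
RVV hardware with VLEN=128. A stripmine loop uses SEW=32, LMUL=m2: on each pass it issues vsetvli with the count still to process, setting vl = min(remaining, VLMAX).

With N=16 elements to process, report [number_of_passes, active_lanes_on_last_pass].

lanes per group: 128·2/32 = 8
16 elements at 8/iter → 2 passes, remainder 8 on the last

[iterations, last_vl] = [2, 8]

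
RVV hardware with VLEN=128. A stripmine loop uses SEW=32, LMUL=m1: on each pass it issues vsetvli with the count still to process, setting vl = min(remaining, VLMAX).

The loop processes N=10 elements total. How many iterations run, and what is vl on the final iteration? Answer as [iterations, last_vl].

[iterations, last_vl] = [3, 2]

VLMAX = VLEN×LMUL/SEW = 128×1/32 = 4
10 elements at 4/iter → 3 passes, remainder 2 on the last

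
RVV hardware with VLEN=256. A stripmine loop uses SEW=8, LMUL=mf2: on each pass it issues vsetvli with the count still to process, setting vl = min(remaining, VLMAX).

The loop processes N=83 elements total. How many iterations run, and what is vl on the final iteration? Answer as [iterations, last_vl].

VLMAX = (256 × 1/2) / 8 = 16 lanes
iterations = ceil(83/16) = 6; final-pass vl = 3

[iterations, last_vl] = [6, 3]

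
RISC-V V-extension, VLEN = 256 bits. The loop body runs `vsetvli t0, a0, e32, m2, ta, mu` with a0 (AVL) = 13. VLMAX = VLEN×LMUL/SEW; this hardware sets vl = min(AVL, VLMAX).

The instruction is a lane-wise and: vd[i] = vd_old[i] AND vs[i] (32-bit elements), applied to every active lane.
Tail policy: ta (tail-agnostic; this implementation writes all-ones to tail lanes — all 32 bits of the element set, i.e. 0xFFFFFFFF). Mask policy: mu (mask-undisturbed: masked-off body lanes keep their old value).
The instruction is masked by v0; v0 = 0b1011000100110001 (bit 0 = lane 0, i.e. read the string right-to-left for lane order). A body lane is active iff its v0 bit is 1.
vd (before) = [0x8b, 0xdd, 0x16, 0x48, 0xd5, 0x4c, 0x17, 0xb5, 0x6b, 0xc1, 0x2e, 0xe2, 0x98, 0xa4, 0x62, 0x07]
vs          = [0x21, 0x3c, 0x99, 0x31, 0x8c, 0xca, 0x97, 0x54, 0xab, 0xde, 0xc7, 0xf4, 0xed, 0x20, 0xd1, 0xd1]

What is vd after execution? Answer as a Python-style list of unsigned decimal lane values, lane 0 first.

vd = [1, 221, 22, 72, 132, 72, 23, 181, 43, 193, 46, 226, 136, 4294967295, 4294967295, 4294967295]

VLMAX = (256 × 2) / 32 = 16 lanes
AVL=13 ≤ VLMAX=16, so vl = 13
  i=0: and(0x8b,0x21) → 1
  i=1: mask-off/keep → 221
  i=2: mask-off/keep → 22
  i=3: mask-off/keep → 72
  i=4: and(0xd5,0x8c) → 132
  i=5: and(0x4c,0xca) → 72
  i=6: mask-off/keep → 23
  i=7: mask-off/keep → 181
  i=8: and(0x6b,0xab) → 43
  i=9: mask-off/keep → 193
  i=10: mask-off/keep → 46
  i=11: mask-off/keep → 226
  i=12: and(0x98,0xed) → 136
  i=13: tail/ones → 4294967295
  i=14: tail/ones → 4294967295
  i=15: tail/ones → 4294967295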